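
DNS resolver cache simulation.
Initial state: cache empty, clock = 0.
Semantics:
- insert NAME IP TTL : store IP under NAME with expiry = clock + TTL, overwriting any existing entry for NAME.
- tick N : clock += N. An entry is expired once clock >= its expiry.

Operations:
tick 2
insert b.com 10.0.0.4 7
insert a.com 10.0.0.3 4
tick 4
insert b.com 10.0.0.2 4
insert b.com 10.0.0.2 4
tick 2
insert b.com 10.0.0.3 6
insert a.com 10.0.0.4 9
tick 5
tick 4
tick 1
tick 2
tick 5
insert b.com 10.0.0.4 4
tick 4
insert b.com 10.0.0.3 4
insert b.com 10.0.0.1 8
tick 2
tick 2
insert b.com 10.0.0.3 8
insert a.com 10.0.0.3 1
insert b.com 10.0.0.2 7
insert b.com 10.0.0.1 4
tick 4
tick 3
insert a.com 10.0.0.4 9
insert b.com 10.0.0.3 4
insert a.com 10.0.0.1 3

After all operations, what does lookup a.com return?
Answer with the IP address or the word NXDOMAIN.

Op 1: tick 2 -> clock=2.
Op 2: insert b.com -> 10.0.0.4 (expiry=2+7=9). clock=2
Op 3: insert a.com -> 10.0.0.3 (expiry=2+4=6). clock=2
Op 4: tick 4 -> clock=6. purged={a.com}
Op 5: insert b.com -> 10.0.0.2 (expiry=6+4=10). clock=6
Op 6: insert b.com -> 10.0.0.2 (expiry=6+4=10). clock=6
Op 7: tick 2 -> clock=8.
Op 8: insert b.com -> 10.0.0.3 (expiry=8+6=14). clock=8
Op 9: insert a.com -> 10.0.0.4 (expiry=8+9=17). clock=8
Op 10: tick 5 -> clock=13.
Op 11: tick 4 -> clock=17. purged={a.com,b.com}
Op 12: tick 1 -> clock=18.
Op 13: tick 2 -> clock=20.
Op 14: tick 5 -> clock=25.
Op 15: insert b.com -> 10.0.0.4 (expiry=25+4=29). clock=25
Op 16: tick 4 -> clock=29. purged={b.com}
Op 17: insert b.com -> 10.0.0.3 (expiry=29+4=33). clock=29
Op 18: insert b.com -> 10.0.0.1 (expiry=29+8=37). clock=29
Op 19: tick 2 -> clock=31.
Op 20: tick 2 -> clock=33.
Op 21: insert b.com -> 10.0.0.3 (expiry=33+8=41). clock=33
Op 22: insert a.com -> 10.0.0.3 (expiry=33+1=34). clock=33
Op 23: insert b.com -> 10.0.0.2 (expiry=33+7=40). clock=33
Op 24: insert b.com -> 10.0.0.1 (expiry=33+4=37). clock=33
Op 25: tick 4 -> clock=37. purged={a.com,b.com}
Op 26: tick 3 -> clock=40.
Op 27: insert a.com -> 10.0.0.4 (expiry=40+9=49). clock=40
Op 28: insert b.com -> 10.0.0.3 (expiry=40+4=44). clock=40
Op 29: insert a.com -> 10.0.0.1 (expiry=40+3=43). clock=40
lookup a.com: present, ip=10.0.0.1 expiry=43 > clock=40

Answer: 10.0.0.1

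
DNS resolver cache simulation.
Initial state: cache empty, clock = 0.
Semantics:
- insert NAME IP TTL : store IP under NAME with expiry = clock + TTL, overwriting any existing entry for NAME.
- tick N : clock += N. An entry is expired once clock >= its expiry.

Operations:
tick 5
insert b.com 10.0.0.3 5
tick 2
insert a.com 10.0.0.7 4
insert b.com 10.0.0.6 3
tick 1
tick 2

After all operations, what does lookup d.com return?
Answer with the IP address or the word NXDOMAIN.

Op 1: tick 5 -> clock=5.
Op 2: insert b.com -> 10.0.0.3 (expiry=5+5=10). clock=5
Op 3: tick 2 -> clock=7.
Op 4: insert a.com -> 10.0.0.7 (expiry=7+4=11). clock=7
Op 5: insert b.com -> 10.0.0.6 (expiry=7+3=10). clock=7
Op 6: tick 1 -> clock=8.
Op 7: tick 2 -> clock=10. purged={b.com}
lookup d.com: not in cache (expired or never inserted)

Answer: NXDOMAIN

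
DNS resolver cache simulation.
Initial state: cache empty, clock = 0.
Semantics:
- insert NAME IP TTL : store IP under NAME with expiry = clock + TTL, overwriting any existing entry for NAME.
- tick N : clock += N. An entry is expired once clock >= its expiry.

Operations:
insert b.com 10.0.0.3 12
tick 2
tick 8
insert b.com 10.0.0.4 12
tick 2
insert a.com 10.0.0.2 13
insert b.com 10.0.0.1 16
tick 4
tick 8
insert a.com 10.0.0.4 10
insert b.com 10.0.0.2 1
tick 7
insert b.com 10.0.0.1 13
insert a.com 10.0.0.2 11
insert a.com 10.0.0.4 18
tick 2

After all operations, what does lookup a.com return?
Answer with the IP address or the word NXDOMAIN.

Answer: 10.0.0.4

Derivation:
Op 1: insert b.com -> 10.0.0.3 (expiry=0+12=12). clock=0
Op 2: tick 2 -> clock=2.
Op 3: tick 8 -> clock=10.
Op 4: insert b.com -> 10.0.0.4 (expiry=10+12=22). clock=10
Op 5: tick 2 -> clock=12.
Op 6: insert a.com -> 10.0.0.2 (expiry=12+13=25). clock=12
Op 7: insert b.com -> 10.0.0.1 (expiry=12+16=28). clock=12
Op 8: tick 4 -> clock=16.
Op 9: tick 8 -> clock=24.
Op 10: insert a.com -> 10.0.0.4 (expiry=24+10=34). clock=24
Op 11: insert b.com -> 10.0.0.2 (expiry=24+1=25). clock=24
Op 12: tick 7 -> clock=31. purged={b.com}
Op 13: insert b.com -> 10.0.0.1 (expiry=31+13=44). clock=31
Op 14: insert a.com -> 10.0.0.2 (expiry=31+11=42). clock=31
Op 15: insert a.com -> 10.0.0.4 (expiry=31+18=49). clock=31
Op 16: tick 2 -> clock=33.
lookup a.com: present, ip=10.0.0.4 expiry=49 > clock=33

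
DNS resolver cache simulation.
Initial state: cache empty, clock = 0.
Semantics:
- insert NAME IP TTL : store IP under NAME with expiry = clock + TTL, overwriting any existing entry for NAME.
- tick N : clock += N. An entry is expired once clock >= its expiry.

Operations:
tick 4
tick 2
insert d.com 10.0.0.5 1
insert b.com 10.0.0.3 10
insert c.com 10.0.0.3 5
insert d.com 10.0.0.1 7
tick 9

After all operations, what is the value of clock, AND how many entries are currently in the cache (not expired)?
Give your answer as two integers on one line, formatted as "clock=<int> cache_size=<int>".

Op 1: tick 4 -> clock=4.
Op 2: tick 2 -> clock=6.
Op 3: insert d.com -> 10.0.0.5 (expiry=6+1=7). clock=6
Op 4: insert b.com -> 10.0.0.3 (expiry=6+10=16). clock=6
Op 5: insert c.com -> 10.0.0.3 (expiry=6+5=11). clock=6
Op 6: insert d.com -> 10.0.0.1 (expiry=6+7=13). clock=6
Op 7: tick 9 -> clock=15. purged={c.com,d.com}
Final clock = 15
Final cache (unexpired): {b.com} -> size=1

Answer: clock=15 cache_size=1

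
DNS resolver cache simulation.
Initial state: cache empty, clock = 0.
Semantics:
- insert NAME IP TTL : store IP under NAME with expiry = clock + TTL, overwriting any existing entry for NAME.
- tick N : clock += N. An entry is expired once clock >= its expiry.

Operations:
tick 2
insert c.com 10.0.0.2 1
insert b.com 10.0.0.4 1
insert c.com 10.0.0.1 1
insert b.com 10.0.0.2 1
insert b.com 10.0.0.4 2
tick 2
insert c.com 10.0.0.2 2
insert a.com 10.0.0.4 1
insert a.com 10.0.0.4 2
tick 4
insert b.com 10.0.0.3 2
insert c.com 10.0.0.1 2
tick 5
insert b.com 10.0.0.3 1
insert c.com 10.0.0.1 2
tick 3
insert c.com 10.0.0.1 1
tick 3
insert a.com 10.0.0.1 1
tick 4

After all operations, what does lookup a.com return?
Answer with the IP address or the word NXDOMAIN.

Answer: NXDOMAIN

Derivation:
Op 1: tick 2 -> clock=2.
Op 2: insert c.com -> 10.0.0.2 (expiry=2+1=3). clock=2
Op 3: insert b.com -> 10.0.0.4 (expiry=2+1=3). clock=2
Op 4: insert c.com -> 10.0.0.1 (expiry=2+1=3). clock=2
Op 5: insert b.com -> 10.0.0.2 (expiry=2+1=3). clock=2
Op 6: insert b.com -> 10.0.0.4 (expiry=2+2=4). clock=2
Op 7: tick 2 -> clock=4. purged={b.com,c.com}
Op 8: insert c.com -> 10.0.0.2 (expiry=4+2=6). clock=4
Op 9: insert a.com -> 10.0.0.4 (expiry=4+1=5). clock=4
Op 10: insert a.com -> 10.0.0.4 (expiry=4+2=6). clock=4
Op 11: tick 4 -> clock=8. purged={a.com,c.com}
Op 12: insert b.com -> 10.0.0.3 (expiry=8+2=10). clock=8
Op 13: insert c.com -> 10.0.0.1 (expiry=8+2=10). clock=8
Op 14: tick 5 -> clock=13. purged={b.com,c.com}
Op 15: insert b.com -> 10.0.0.3 (expiry=13+1=14). clock=13
Op 16: insert c.com -> 10.0.0.1 (expiry=13+2=15). clock=13
Op 17: tick 3 -> clock=16. purged={b.com,c.com}
Op 18: insert c.com -> 10.0.0.1 (expiry=16+1=17). clock=16
Op 19: tick 3 -> clock=19. purged={c.com}
Op 20: insert a.com -> 10.0.0.1 (expiry=19+1=20). clock=19
Op 21: tick 4 -> clock=23. purged={a.com}
lookup a.com: not in cache (expired or never inserted)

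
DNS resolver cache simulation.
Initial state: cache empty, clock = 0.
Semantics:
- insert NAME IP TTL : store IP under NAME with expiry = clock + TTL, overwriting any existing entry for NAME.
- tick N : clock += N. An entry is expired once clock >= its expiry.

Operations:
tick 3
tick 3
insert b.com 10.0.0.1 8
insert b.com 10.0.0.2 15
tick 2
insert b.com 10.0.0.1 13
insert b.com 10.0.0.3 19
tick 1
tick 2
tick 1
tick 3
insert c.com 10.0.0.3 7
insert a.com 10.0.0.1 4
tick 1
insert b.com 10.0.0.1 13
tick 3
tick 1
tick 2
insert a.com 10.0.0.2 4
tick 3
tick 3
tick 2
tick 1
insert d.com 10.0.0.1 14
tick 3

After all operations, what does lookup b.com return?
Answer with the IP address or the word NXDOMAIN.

Op 1: tick 3 -> clock=3.
Op 2: tick 3 -> clock=6.
Op 3: insert b.com -> 10.0.0.1 (expiry=6+8=14). clock=6
Op 4: insert b.com -> 10.0.0.2 (expiry=6+15=21). clock=6
Op 5: tick 2 -> clock=8.
Op 6: insert b.com -> 10.0.0.1 (expiry=8+13=21). clock=8
Op 7: insert b.com -> 10.0.0.3 (expiry=8+19=27). clock=8
Op 8: tick 1 -> clock=9.
Op 9: tick 2 -> clock=11.
Op 10: tick 1 -> clock=12.
Op 11: tick 3 -> clock=15.
Op 12: insert c.com -> 10.0.0.3 (expiry=15+7=22). clock=15
Op 13: insert a.com -> 10.0.0.1 (expiry=15+4=19). clock=15
Op 14: tick 1 -> clock=16.
Op 15: insert b.com -> 10.0.0.1 (expiry=16+13=29). clock=16
Op 16: tick 3 -> clock=19. purged={a.com}
Op 17: tick 1 -> clock=20.
Op 18: tick 2 -> clock=22. purged={c.com}
Op 19: insert a.com -> 10.0.0.2 (expiry=22+4=26). clock=22
Op 20: tick 3 -> clock=25.
Op 21: tick 3 -> clock=28. purged={a.com}
Op 22: tick 2 -> clock=30. purged={b.com}
Op 23: tick 1 -> clock=31.
Op 24: insert d.com -> 10.0.0.1 (expiry=31+14=45). clock=31
Op 25: tick 3 -> clock=34.
lookup b.com: not in cache (expired or never inserted)

Answer: NXDOMAIN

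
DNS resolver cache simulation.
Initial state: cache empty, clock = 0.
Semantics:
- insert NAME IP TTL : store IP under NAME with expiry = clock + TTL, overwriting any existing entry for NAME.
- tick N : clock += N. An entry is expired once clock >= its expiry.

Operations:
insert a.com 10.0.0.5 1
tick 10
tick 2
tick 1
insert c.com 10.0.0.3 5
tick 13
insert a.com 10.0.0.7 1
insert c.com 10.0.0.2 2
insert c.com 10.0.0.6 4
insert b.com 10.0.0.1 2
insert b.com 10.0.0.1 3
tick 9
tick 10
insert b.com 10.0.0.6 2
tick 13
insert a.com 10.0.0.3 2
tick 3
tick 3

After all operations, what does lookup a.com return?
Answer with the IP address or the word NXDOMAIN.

Op 1: insert a.com -> 10.0.0.5 (expiry=0+1=1). clock=0
Op 2: tick 10 -> clock=10. purged={a.com}
Op 3: tick 2 -> clock=12.
Op 4: tick 1 -> clock=13.
Op 5: insert c.com -> 10.0.0.3 (expiry=13+5=18). clock=13
Op 6: tick 13 -> clock=26. purged={c.com}
Op 7: insert a.com -> 10.0.0.7 (expiry=26+1=27). clock=26
Op 8: insert c.com -> 10.0.0.2 (expiry=26+2=28). clock=26
Op 9: insert c.com -> 10.0.0.6 (expiry=26+4=30). clock=26
Op 10: insert b.com -> 10.0.0.1 (expiry=26+2=28). clock=26
Op 11: insert b.com -> 10.0.0.1 (expiry=26+3=29). clock=26
Op 12: tick 9 -> clock=35. purged={a.com,b.com,c.com}
Op 13: tick 10 -> clock=45.
Op 14: insert b.com -> 10.0.0.6 (expiry=45+2=47). clock=45
Op 15: tick 13 -> clock=58. purged={b.com}
Op 16: insert a.com -> 10.0.0.3 (expiry=58+2=60). clock=58
Op 17: tick 3 -> clock=61. purged={a.com}
Op 18: tick 3 -> clock=64.
lookup a.com: not in cache (expired or never inserted)

Answer: NXDOMAIN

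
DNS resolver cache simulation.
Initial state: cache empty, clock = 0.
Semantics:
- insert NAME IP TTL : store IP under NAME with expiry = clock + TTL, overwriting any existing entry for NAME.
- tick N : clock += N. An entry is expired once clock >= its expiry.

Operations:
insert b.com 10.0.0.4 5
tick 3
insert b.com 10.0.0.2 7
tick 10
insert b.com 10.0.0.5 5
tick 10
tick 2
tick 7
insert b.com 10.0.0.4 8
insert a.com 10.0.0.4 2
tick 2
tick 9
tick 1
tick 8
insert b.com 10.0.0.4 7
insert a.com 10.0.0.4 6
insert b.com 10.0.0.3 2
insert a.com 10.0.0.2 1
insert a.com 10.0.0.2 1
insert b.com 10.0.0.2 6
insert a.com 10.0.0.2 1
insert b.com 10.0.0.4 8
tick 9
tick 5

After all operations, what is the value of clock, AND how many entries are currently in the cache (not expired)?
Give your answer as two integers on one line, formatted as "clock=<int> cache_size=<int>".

Answer: clock=66 cache_size=0

Derivation:
Op 1: insert b.com -> 10.0.0.4 (expiry=0+5=5). clock=0
Op 2: tick 3 -> clock=3.
Op 3: insert b.com -> 10.0.0.2 (expiry=3+7=10). clock=3
Op 4: tick 10 -> clock=13. purged={b.com}
Op 5: insert b.com -> 10.0.0.5 (expiry=13+5=18). clock=13
Op 6: tick 10 -> clock=23. purged={b.com}
Op 7: tick 2 -> clock=25.
Op 8: tick 7 -> clock=32.
Op 9: insert b.com -> 10.0.0.4 (expiry=32+8=40). clock=32
Op 10: insert a.com -> 10.0.0.4 (expiry=32+2=34). clock=32
Op 11: tick 2 -> clock=34. purged={a.com}
Op 12: tick 9 -> clock=43. purged={b.com}
Op 13: tick 1 -> clock=44.
Op 14: tick 8 -> clock=52.
Op 15: insert b.com -> 10.0.0.4 (expiry=52+7=59). clock=52
Op 16: insert a.com -> 10.0.0.4 (expiry=52+6=58). clock=52
Op 17: insert b.com -> 10.0.0.3 (expiry=52+2=54). clock=52
Op 18: insert a.com -> 10.0.0.2 (expiry=52+1=53). clock=52
Op 19: insert a.com -> 10.0.0.2 (expiry=52+1=53). clock=52
Op 20: insert b.com -> 10.0.0.2 (expiry=52+6=58). clock=52
Op 21: insert a.com -> 10.0.0.2 (expiry=52+1=53). clock=52
Op 22: insert b.com -> 10.0.0.4 (expiry=52+8=60). clock=52
Op 23: tick 9 -> clock=61. purged={a.com,b.com}
Op 24: tick 5 -> clock=66.
Final clock = 66
Final cache (unexpired): {} -> size=0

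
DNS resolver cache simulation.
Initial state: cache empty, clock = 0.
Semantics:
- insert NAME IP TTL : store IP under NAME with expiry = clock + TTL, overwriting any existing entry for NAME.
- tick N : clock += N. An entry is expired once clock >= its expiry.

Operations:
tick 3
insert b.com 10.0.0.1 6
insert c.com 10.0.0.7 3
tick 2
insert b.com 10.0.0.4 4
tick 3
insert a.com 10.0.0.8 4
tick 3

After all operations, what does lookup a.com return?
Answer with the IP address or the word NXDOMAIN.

Op 1: tick 3 -> clock=3.
Op 2: insert b.com -> 10.0.0.1 (expiry=3+6=9). clock=3
Op 3: insert c.com -> 10.0.0.7 (expiry=3+3=6). clock=3
Op 4: tick 2 -> clock=5.
Op 5: insert b.com -> 10.0.0.4 (expiry=5+4=9). clock=5
Op 6: tick 3 -> clock=8. purged={c.com}
Op 7: insert a.com -> 10.0.0.8 (expiry=8+4=12). clock=8
Op 8: tick 3 -> clock=11. purged={b.com}
lookup a.com: present, ip=10.0.0.8 expiry=12 > clock=11

Answer: 10.0.0.8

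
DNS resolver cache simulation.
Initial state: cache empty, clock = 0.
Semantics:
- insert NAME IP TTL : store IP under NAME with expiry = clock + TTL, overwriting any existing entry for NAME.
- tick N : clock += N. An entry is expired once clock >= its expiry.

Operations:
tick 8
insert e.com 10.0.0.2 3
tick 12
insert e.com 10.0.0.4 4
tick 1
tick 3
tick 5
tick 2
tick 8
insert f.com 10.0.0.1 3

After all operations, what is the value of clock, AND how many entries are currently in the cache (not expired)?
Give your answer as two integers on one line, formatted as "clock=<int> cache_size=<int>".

Answer: clock=39 cache_size=1

Derivation:
Op 1: tick 8 -> clock=8.
Op 2: insert e.com -> 10.0.0.2 (expiry=8+3=11). clock=8
Op 3: tick 12 -> clock=20. purged={e.com}
Op 4: insert e.com -> 10.0.0.4 (expiry=20+4=24). clock=20
Op 5: tick 1 -> clock=21.
Op 6: tick 3 -> clock=24. purged={e.com}
Op 7: tick 5 -> clock=29.
Op 8: tick 2 -> clock=31.
Op 9: tick 8 -> clock=39.
Op 10: insert f.com -> 10.0.0.1 (expiry=39+3=42). clock=39
Final clock = 39
Final cache (unexpired): {f.com} -> size=1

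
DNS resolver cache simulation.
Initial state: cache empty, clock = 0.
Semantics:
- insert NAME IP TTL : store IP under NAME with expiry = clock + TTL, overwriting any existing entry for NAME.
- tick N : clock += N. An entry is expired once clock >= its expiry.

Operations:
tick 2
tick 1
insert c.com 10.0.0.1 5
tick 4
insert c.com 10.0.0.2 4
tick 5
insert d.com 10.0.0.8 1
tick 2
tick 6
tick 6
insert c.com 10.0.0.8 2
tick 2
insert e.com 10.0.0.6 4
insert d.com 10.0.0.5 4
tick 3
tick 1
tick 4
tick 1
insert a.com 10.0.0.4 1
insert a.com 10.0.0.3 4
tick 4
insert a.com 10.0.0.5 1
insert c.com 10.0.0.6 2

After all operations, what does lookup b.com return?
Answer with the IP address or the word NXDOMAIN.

Op 1: tick 2 -> clock=2.
Op 2: tick 1 -> clock=3.
Op 3: insert c.com -> 10.0.0.1 (expiry=3+5=8). clock=3
Op 4: tick 4 -> clock=7.
Op 5: insert c.com -> 10.0.0.2 (expiry=7+4=11). clock=7
Op 6: tick 5 -> clock=12. purged={c.com}
Op 7: insert d.com -> 10.0.0.8 (expiry=12+1=13). clock=12
Op 8: tick 2 -> clock=14. purged={d.com}
Op 9: tick 6 -> clock=20.
Op 10: tick 6 -> clock=26.
Op 11: insert c.com -> 10.0.0.8 (expiry=26+2=28). clock=26
Op 12: tick 2 -> clock=28. purged={c.com}
Op 13: insert e.com -> 10.0.0.6 (expiry=28+4=32). clock=28
Op 14: insert d.com -> 10.0.0.5 (expiry=28+4=32). clock=28
Op 15: tick 3 -> clock=31.
Op 16: tick 1 -> clock=32. purged={d.com,e.com}
Op 17: tick 4 -> clock=36.
Op 18: tick 1 -> clock=37.
Op 19: insert a.com -> 10.0.0.4 (expiry=37+1=38). clock=37
Op 20: insert a.com -> 10.0.0.3 (expiry=37+4=41). clock=37
Op 21: tick 4 -> clock=41. purged={a.com}
Op 22: insert a.com -> 10.0.0.5 (expiry=41+1=42). clock=41
Op 23: insert c.com -> 10.0.0.6 (expiry=41+2=43). clock=41
lookup b.com: not in cache (expired or never inserted)

Answer: NXDOMAIN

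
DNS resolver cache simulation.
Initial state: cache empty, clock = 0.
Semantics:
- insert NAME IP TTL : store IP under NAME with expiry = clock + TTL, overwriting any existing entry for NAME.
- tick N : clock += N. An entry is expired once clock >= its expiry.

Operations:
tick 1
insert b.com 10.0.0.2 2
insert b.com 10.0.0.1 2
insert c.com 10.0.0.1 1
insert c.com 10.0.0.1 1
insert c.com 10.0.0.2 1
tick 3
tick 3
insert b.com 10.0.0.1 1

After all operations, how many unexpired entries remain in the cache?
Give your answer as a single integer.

Answer: 1

Derivation:
Op 1: tick 1 -> clock=1.
Op 2: insert b.com -> 10.0.0.2 (expiry=1+2=3). clock=1
Op 3: insert b.com -> 10.0.0.1 (expiry=1+2=3). clock=1
Op 4: insert c.com -> 10.0.0.1 (expiry=1+1=2). clock=1
Op 5: insert c.com -> 10.0.0.1 (expiry=1+1=2). clock=1
Op 6: insert c.com -> 10.0.0.2 (expiry=1+1=2). clock=1
Op 7: tick 3 -> clock=4. purged={b.com,c.com}
Op 8: tick 3 -> clock=7.
Op 9: insert b.com -> 10.0.0.1 (expiry=7+1=8). clock=7
Final cache (unexpired): {b.com} -> size=1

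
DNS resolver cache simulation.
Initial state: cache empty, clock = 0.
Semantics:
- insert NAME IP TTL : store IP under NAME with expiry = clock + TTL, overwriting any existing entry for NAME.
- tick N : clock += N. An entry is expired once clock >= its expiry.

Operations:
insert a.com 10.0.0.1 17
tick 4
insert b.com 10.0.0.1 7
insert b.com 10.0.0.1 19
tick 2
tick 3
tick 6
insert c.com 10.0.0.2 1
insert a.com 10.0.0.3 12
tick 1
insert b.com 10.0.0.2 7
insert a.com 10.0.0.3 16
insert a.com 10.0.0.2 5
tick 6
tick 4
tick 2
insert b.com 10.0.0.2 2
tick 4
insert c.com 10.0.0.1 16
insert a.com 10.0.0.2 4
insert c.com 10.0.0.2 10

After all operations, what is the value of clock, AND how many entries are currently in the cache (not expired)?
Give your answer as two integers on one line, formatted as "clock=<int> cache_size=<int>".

Op 1: insert a.com -> 10.0.0.1 (expiry=0+17=17). clock=0
Op 2: tick 4 -> clock=4.
Op 3: insert b.com -> 10.0.0.1 (expiry=4+7=11). clock=4
Op 4: insert b.com -> 10.0.0.1 (expiry=4+19=23). clock=4
Op 5: tick 2 -> clock=6.
Op 6: tick 3 -> clock=9.
Op 7: tick 6 -> clock=15.
Op 8: insert c.com -> 10.0.0.2 (expiry=15+1=16). clock=15
Op 9: insert a.com -> 10.0.0.3 (expiry=15+12=27). clock=15
Op 10: tick 1 -> clock=16. purged={c.com}
Op 11: insert b.com -> 10.0.0.2 (expiry=16+7=23). clock=16
Op 12: insert a.com -> 10.0.0.3 (expiry=16+16=32). clock=16
Op 13: insert a.com -> 10.0.0.2 (expiry=16+5=21). clock=16
Op 14: tick 6 -> clock=22. purged={a.com}
Op 15: tick 4 -> clock=26. purged={b.com}
Op 16: tick 2 -> clock=28.
Op 17: insert b.com -> 10.0.0.2 (expiry=28+2=30). clock=28
Op 18: tick 4 -> clock=32. purged={b.com}
Op 19: insert c.com -> 10.0.0.1 (expiry=32+16=48). clock=32
Op 20: insert a.com -> 10.0.0.2 (expiry=32+4=36). clock=32
Op 21: insert c.com -> 10.0.0.2 (expiry=32+10=42). clock=32
Final clock = 32
Final cache (unexpired): {a.com,c.com} -> size=2

Answer: clock=32 cache_size=2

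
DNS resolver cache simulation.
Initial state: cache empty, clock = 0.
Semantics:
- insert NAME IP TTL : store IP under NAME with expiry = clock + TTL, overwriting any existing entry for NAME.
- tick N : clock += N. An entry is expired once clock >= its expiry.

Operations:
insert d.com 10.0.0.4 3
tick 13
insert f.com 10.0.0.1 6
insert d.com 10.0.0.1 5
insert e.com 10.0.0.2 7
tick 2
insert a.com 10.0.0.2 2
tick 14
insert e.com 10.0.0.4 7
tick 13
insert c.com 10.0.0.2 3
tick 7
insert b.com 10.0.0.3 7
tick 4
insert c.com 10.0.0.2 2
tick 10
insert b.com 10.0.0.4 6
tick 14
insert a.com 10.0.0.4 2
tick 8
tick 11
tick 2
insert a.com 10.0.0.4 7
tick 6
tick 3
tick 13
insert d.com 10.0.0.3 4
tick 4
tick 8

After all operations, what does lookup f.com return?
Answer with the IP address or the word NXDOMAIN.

Answer: NXDOMAIN

Derivation:
Op 1: insert d.com -> 10.0.0.4 (expiry=0+3=3). clock=0
Op 2: tick 13 -> clock=13. purged={d.com}
Op 3: insert f.com -> 10.0.0.1 (expiry=13+6=19). clock=13
Op 4: insert d.com -> 10.0.0.1 (expiry=13+5=18). clock=13
Op 5: insert e.com -> 10.0.0.2 (expiry=13+7=20). clock=13
Op 6: tick 2 -> clock=15.
Op 7: insert a.com -> 10.0.0.2 (expiry=15+2=17). clock=15
Op 8: tick 14 -> clock=29. purged={a.com,d.com,e.com,f.com}
Op 9: insert e.com -> 10.0.0.4 (expiry=29+7=36). clock=29
Op 10: tick 13 -> clock=42. purged={e.com}
Op 11: insert c.com -> 10.0.0.2 (expiry=42+3=45). clock=42
Op 12: tick 7 -> clock=49. purged={c.com}
Op 13: insert b.com -> 10.0.0.3 (expiry=49+7=56). clock=49
Op 14: tick 4 -> clock=53.
Op 15: insert c.com -> 10.0.0.2 (expiry=53+2=55). clock=53
Op 16: tick 10 -> clock=63. purged={b.com,c.com}
Op 17: insert b.com -> 10.0.0.4 (expiry=63+6=69). clock=63
Op 18: tick 14 -> clock=77. purged={b.com}
Op 19: insert a.com -> 10.0.0.4 (expiry=77+2=79). clock=77
Op 20: tick 8 -> clock=85. purged={a.com}
Op 21: tick 11 -> clock=96.
Op 22: tick 2 -> clock=98.
Op 23: insert a.com -> 10.0.0.4 (expiry=98+7=105). clock=98
Op 24: tick 6 -> clock=104.
Op 25: tick 3 -> clock=107. purged={a.com}
Op 26: tick 13 -> clock=120.
Op 27: insert d.com -> 10.0.0.3 (expiry=120+4=124). clock=120
Op 28: tick 4 -> clock=124. purged={d.com}
Op 29: tick 8 -> clock=132.
lookup f.com: not in cache (expired or never inserted)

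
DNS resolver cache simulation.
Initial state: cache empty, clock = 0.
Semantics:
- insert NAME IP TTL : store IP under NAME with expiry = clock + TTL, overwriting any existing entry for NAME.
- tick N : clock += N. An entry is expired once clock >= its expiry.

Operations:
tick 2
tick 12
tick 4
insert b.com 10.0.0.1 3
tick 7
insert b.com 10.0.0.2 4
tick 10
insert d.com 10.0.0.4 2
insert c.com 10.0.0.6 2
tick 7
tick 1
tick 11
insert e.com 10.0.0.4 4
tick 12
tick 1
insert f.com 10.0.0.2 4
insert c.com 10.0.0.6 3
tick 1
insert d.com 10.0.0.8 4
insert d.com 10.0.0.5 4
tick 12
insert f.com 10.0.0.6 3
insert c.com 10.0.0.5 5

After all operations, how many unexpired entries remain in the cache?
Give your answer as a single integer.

Answer: 2

Derivation:
Op 1: tick 2 -> clock=2.
Op 2: tick 12 -> clock=14.
Op 3: tick 4 -> clock=18.
Op 4: insert b.com -> 10.0.0.1 (expiry=18+3=21). clock=18
Op 5: tick 7 -> clock=25. purged={b.com}
Op 6: insert b.com -> 10.0.0.2 (expiry=25+4=29). clock=25
Op 7: tick 10 -> clock=35. purged={b.com}
Op 8: insert d.com -> 10.0.0.4 (expiry=35+2=37). clock=35
Op 9: insert c.com -> 10.0.0.6 (expiry=35+2=37). clock=35
Op 10: tick 7 -> clock=42. purged={c.com,d.com}
Op 11: tick 1 -> clock=43.
Op 12: tick 11 -> clock=54.
Op 13: insert e.com -> 10.0.0.4 (expiry=54+4=58). clock=54
Op 14: tick 12 -> clock=66. purged={e.com}
Op 15: tick 1 -> clock=67.
Op 16: insert f.com -> 10.0.0.2 (expiry=67+4=71). clock=67
Op 17: insert c.com -> 10.0.0.6 (expiry=67+3=70). clock=67
Op 18: tick 1 -> clock=68.
Op 19: insert d.com -> 10.0.0.8 (expiry=68+4=72). clock=68
Op 20: insert d.com -> 10.0.0.5 (expiry=68+4=72). clock=68
Op 21: tick 12 -> clock=80. purged={c.com,d.com,f.com}
Op 22: insert f.com -> 10.0.0.6 (expiry=80+3=83). clock=80
Op 23: insert c.com -> 10.0.0.5 (expiry=80+5=85). clock=80
Final cache (unexpired): {c.com,f.com} -> size=2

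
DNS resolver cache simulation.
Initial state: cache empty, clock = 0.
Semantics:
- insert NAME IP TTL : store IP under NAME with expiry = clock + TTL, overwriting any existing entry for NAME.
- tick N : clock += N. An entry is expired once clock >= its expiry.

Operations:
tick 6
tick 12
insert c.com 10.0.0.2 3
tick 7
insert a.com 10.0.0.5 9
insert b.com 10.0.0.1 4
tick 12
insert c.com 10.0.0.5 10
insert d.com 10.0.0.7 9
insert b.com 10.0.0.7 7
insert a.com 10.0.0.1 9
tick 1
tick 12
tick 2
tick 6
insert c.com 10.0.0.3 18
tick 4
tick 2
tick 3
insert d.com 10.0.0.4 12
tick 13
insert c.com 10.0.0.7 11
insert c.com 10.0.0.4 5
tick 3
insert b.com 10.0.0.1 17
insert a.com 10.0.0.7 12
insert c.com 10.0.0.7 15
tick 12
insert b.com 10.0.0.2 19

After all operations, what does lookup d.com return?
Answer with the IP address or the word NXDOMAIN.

Answer: NXDOMAIN

Derivation:
Op 1: tick 6 -> clock=6.
Op 2: tick 12 -> clock=18.
Op 3: insert c.com -> 10.0.0.2 (expiry=18+3=21). clock=18
Op 4: tick 7 -> clock=25. purged={c.com}
Op 5: insert a.com -> 10.0.0.5 (expiry=25+9=34). clock=25
Op 6: insert b.com -> 10.0.0.1 (expiry=25+4=29). clock=25
Op 7: tick 12 -> clock=37. purged={a.com,b.com}
Op 8: insert c.com -> 10.0.0.5 (expiry=37+10=47). clock=37
Op 9: insert d.com -> 10.0.0.7 (expiry=37+9=46). clock=37
Op 10: insert b.com -> 10.0.0.7 (expiry=37+7=44). clock=37
Op 11: insert a.com -> 10.0.0.1 (expiry=37+9=46). clock=37
Op 12: tick 1 -> clock=38.
Op 13: tick 12 -> clock=50. purged={a.com,b.com,c.com,d.com}
Op 14: tick 2 -> clock=52.
Op 15: tick 6 -> clock=58.
Op 16: insert c.com -> 10.0.0.3 (expiry=58+18=76). clock=58
Op 17: tick 4 -> clock=62.
Op 18: tick 2 -> clock=64.
Op 19: tick 3 -> clock=67.
Op 20: insert d.com -> 10.0.0.4 (expiry=67+12=79). clock=67
Op 21: tick 13 -> clock=80. purged={c.com,d.com}
Op 22: insert c.com -> 10.0.0.7 (expiry=80+11=91). clock=80
Op 23: insert c.com -> 10.0.0.4 (expiry=80+5=85). clock=80
Op 24: tick 3 -> clock=83.
Op 25: insert b.com -> 10.0.0.1 (expiry=83+17=100). clock=83
Op 26: insert a.com -> 10.0.0.7 (expiry=83+12=95). clock=83
Op 27: insert c.com -> 10.0.0.7 (expiry=83+15=98). clock=83
Op 28: tick 12 -> clock=95. purged={a.com}
Op 29: insert b.com -> 10.0.0.2 (expiry=95+19=114). clock=95
lookup d.com: not in cache (expired or never inserted)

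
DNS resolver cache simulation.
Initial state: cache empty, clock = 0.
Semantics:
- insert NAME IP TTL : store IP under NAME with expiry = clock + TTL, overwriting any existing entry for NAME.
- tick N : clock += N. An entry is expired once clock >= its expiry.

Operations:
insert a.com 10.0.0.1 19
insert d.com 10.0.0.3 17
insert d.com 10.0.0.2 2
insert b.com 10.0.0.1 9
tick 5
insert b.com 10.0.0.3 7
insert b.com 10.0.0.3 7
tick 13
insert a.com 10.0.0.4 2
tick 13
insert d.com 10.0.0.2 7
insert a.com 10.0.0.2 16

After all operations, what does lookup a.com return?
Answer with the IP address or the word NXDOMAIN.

Answer: 10.0.0.2

Derivation:
Op 1: insert a.com -> 10.0.0.1 (expiry=0+19=19). clock=0
Op 2: insert d.com -> 10.0.0.3 (expiry=0+17=17). clock=0
Op 3: insert d.com -> 10.0.0.2 (expiry=0+2=2). clock=0
Op 4: insert b.com -> 10.0.0.1 (expiry=0+9=9). clock=0
Op 5: tick 5 -> clock=5. purged={d.com}
Op 6: insert b.com -> 10.0.0.3 (expiry=5+7=12). clock=5
Op 7: insert b.com -> 10.0.0.3 (expiry=5+7=12). clock=5
Op 8: tick 13 -> clock=18. purged={b.com}
Op 9: insert a.com -> 10.0.0.4 (expiry=18+2=20). clock=18
Op 10: tick 13 -> clock=31. purged={a.com}
Op 11: insert d.com -> 10.0.0.2 (expiry=31+7=38). clock=31
Op 12: insert a.com -> 10.0.0.2 (expiry=31+16=47). clock=31
lookup a.com: present, ip=10.0.0.2 expiry=47 > clock=31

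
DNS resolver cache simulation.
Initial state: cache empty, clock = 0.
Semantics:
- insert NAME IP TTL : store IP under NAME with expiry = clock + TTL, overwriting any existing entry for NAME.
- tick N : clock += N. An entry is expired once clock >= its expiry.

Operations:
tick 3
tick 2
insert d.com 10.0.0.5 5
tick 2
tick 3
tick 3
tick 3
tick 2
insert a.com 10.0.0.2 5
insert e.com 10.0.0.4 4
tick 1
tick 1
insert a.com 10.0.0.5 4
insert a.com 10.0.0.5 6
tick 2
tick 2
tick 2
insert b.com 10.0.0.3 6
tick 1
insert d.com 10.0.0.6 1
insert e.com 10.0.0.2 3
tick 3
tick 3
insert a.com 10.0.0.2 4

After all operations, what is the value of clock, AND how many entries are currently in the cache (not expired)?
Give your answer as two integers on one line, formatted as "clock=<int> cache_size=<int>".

Op 1: tick 3 -> clock=3.
Op 2: tick 2 -> clock=5.
Op 3: insert d.com -> 10.0.0.5 (expiry=5+5=10). clock=5
Op 4: tick 2 -> clock=7.
Op 5: tick 3 -> clock=10. purged={d.com}
Op 6: tick 3 -> clock=13.
Op 7: tick 3 -> clock=16.
Op 8: tick 2 -> clock=18.
Op 9: insert a.com -> 10.0.0.2 (expiry=18+5=23). clock=18
Op 10: insert e.com -> 10.0.0.4 (expiry=18+4=22). clock=18
Op 11: tick 1 -> clock=19.
Op 12: tick 1 -> clock=20.
Op 13: insert a.com -> 10.0.0.5 (expiry=20+4=24). clock=20
Op 14: insert a.com -> 10.0.0.5 (expiry=20+6=26). clock=20
Op 15: tick 2 -> clock=22. purged={e.com}
Op 16: tick 2 -> clock=24.
Op 17: tick 2 -> clock=26. purged={a.com}
Op 18: insert b.com -> 10.0.0.3 (expiry=26+6=32). clock=26
Op 19: tick 1 -> clock=27.
Op 20: insert d.com -> 10.0.0.6 (expiry=27+1=28). clock=27
Op 21: insert e.com -> 10.0.0.2 (expiry=27+3=30). clock=27
Op 22: tick 3 -> clock=30. purged={d.com,e.com}
Op 23: tick 3 -> clock=33. purged={b.com}
Op 24: insert a.com -> 10.0.0.2 (expiry=33+4=37). clock=33
Final clock = 33
Final cache (unexpired): {a.com} -> size=1

Answer: clock=33 cache_size=1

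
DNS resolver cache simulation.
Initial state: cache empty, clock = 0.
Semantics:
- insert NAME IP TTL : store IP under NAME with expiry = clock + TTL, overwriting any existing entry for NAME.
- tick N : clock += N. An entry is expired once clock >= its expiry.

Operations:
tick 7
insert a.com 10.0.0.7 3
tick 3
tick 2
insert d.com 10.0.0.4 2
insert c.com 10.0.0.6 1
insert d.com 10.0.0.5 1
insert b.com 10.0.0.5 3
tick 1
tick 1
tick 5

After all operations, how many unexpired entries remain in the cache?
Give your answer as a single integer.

Answer: 0

Derivation:
Op 1: tick 7 -> clock=7.
Op 2: insert a.com -> 10.0.0.7 (expiry=7+3=10). clock=7
Op 3: tick 3 -> clock=10. purged={a.com}
Op 4: tick 2 -> clock=12.
Op 5: insert d.com -> 10.0.0.4 (expiry=12+2=14). clock=12
Op 6: insert c.com -> 10.0.0.6 (expiry=12+1=13). clock=12
Op 7: insert d.com -> 10.0.0.5 (expiry=12+1=13). clock=12
Op 8: insert b.com -> 10.0.0.5 (expiry=12+3=15). clock=12
Op 9: tick 1 -> clock=13. purged={c.com,d.com}
Op 10: tick 1 -> clock=14.
Op 11: tick 5 -> clock=19. purged={b.com}
Final cache (unexpired): {} -> size=0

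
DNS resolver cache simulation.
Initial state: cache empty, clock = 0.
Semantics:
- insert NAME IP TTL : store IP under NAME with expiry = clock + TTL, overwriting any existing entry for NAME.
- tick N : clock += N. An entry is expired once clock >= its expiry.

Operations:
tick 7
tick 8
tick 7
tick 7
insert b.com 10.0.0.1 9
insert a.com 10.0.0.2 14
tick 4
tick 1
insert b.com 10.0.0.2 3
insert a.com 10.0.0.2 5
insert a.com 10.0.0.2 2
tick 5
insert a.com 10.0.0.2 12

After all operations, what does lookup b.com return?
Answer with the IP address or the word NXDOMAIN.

Op 1: tick 7 -> clock=7.
Op 2: tick 8 -> clock=15.
Op 3: tick 7 -> clock=22.
Op 4: tick 7 -> clock=29.
Op 5: insert b.com -> 10.0.0.1 (expiry=29+9=38). clock=29
Op 6: insert a.com -> 10.0.0.2 (expiry=29+14=43). clock=29
Op 7: tick 4 -> clock=33.
Op 8: tick 1 -> clock=34.
Op 9: insert b.com -> 10.0.0.2 (expiry=34+3=37). clock=34
Op 10: insert a.com -> 10.0.0.2 (expiry=34+5=39). clock=34
Op 11: insert a.com -> 10.0.0.2 (expiry=34+2=36). clock=34
Op 12: tick 5 -> clock=39. purged={a.com,b.com}
Op 13: insert a.com -> 10.0.0.2 (expiry=39+12=51). clock=39
lookup b.com: not in cache (expired or never inserted)

Answer: NXDOMAIN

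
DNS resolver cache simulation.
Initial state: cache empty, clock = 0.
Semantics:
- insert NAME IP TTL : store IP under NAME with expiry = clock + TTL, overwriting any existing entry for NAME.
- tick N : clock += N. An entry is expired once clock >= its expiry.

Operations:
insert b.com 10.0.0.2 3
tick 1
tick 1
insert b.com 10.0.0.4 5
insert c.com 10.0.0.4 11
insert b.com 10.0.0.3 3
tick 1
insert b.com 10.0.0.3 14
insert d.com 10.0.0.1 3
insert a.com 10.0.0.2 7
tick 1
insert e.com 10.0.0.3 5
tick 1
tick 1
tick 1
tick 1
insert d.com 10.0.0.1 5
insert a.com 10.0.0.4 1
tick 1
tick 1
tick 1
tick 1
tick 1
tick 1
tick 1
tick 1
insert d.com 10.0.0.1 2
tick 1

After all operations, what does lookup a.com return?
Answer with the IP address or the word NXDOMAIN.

Op 1: insert b.com -> 10.0.0.2 (expiry=0+3=3). clock=0
Op 2: tick 1 -> clock=1.
Op 3: tick 1 -> clock=2.
Op 4: insert b.com -> 10.0.0.4 (expiry=2+5=7). clock=2
Op 5: insert c.com -> 10.0.0.4 (expiry=2+11=13). clock=2
Op 6: insert b.com -> 10.0.0.3 (expiry=2+3=5). clock=2
Op 7: tick 1 -> clock=3.
Op 8: insert b.com -> 10.0.0.3 (expiry=3+14=17). clock=3
Op 9: insert d.com -> 10.0.0.1 (expiry=3+3=6). clock=3
Op 10: insert a.com -> 10.0.0.2 (expiry=3+7=10). clock=3
Op 11: tick 1 -> clock=4.
Op 12: insert e.com -> 10.0.0.3 (expiry=4+5=9). clock=4
Op 13: tick 1 -> clock=5.
Op 14: tick 1 -> clock=6. purged={d.com}
Op 15: tick 1 -> clock=7.
Op 16: tick 1 -> clock=8.
Op 17: insert d.com -> 10.0.0.1 (expiry=8+5=13). clock=8
Op 18: insert a.com -> 10.0.0.4 (expiry=8+1=9). clock=8
Op 19: tick 1 -> clock=9. purged={a.com,e.com}
Op 20: tick 1 -> clock=10.
Op 21: tick 1 -> clock=11.
Op 22: tick 1 -> clock=12.
Op 23: tick 1 -> clock=13. purged={c.com,d.com}
Op 24: tick 1 -> clock=14.
Op 25: tick 1 -> clock=15.
Op 26: tick 1 -> clock=16.
Op 27: insert d.com -> 10.0.0.1 (expiry=16+2=18). clock=16
Op 28: tick 1 -> clock=17. purged={b.com}
lookup a.com: not in cache (expired or never inserted)

Answer: NXDOMAIN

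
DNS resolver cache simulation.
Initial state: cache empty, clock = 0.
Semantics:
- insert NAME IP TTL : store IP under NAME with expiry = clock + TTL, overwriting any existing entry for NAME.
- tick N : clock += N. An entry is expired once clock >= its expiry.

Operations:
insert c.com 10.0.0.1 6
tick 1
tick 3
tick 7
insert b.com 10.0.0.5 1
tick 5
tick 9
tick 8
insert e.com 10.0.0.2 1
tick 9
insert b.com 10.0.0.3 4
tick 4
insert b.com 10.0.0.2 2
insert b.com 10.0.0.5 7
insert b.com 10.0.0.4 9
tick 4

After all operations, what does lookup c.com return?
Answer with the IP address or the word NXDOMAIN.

Op 1: insert c.com -> 10.0.0.1 (expiry=0+6=6). clock=0
Op 2: tick 1 -> clock=1.
Op 3: tick 3 -> clock=4.
Op 4: tick 7 -> clock=11. purged={c.com}
Op 5: insert b.com -> 10.0.0.5 (expiry=11+1=12). clock=11
Op 6: tick 5 -> clock=16. purged={b.com}
Op 7: tick 9 -> clock=25.
Op 8: tick 8 -> clock=33.
Op 9: insert e.com -> 10.0.0.2 (expiry=33+1=34). clock=33
Op 10: tick 9 -> clock=42. purged={e.com}
Op 11: insert b.com -> 10.0.0.3 (expiry=42+4=46). clock=42
Op 12: tick 4 -> clock=46. purged={b.com}
Op 13: insert b.com -> 10.0.0.2 (expiry=46+2=48). clock=46
Op 14: insert b.com -> 10.0.0.5 (expiry=46+7=53). clock=46
Op 15: insert b.com -> 10.0.0.4 (expiry=46+9=55). clock=46
Op 16: tick 4 -> clock=50.
lookup c.com: not in cache (expired or never inserted)

Answer: NXDOMAIN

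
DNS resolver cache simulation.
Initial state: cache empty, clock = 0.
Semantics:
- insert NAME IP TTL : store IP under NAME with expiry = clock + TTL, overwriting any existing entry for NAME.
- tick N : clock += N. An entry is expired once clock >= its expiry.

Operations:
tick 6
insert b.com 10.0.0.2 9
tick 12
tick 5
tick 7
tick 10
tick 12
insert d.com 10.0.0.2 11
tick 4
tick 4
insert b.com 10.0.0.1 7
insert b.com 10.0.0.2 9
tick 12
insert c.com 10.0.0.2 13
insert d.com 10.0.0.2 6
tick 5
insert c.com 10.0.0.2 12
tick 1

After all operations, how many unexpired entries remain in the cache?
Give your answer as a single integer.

Answer: 1

Derivation:
Op 1: tick 6 -> clock=6.
Op 2: insert b.com -> 10.0.0.2 (expiry=6+9=15). clock=6
Op 3: tick 12 -> clock=18. purged={b.com}
Op 4: tick 5 -> clock=23.
Op 5: tick 7 -> clock=30.
Op 6: tick 10 -> clock=40.
Op 7: tick 12 -> clock=52.
Op 8: insert d.com -> 10.0.0.2 (expiry=52+11=63). clock=52
Op 9: tick 4 -> clock=56.
Op 10: tick 4 -> clock=60.
Op 11: insert b.com -> 10.0.0.1 (expiry=60+7=67). clock=60
Op 12: insert b.com -> 10.0.0.2 (expiry=60+9=69). clock=60
Op 13: tick 12 -> clock=72. purged={b.com,d.com}
Op 14: insert c.com -> 10.0.0.2 (expiry=72+13=85). clock=72
Op 15: insert d.com -> 10.0.0.2 (expiry=72+6=78). clock=72
Op 16: tick 5 -> clock=77.
Op 17: insert c.com -> 10.0.0.2 (expiry=77+12=89). clock=77
Op 18: tick 1 -> clock=78. purged={d.com}
Final cache (unexpired): {c.com} -> size=1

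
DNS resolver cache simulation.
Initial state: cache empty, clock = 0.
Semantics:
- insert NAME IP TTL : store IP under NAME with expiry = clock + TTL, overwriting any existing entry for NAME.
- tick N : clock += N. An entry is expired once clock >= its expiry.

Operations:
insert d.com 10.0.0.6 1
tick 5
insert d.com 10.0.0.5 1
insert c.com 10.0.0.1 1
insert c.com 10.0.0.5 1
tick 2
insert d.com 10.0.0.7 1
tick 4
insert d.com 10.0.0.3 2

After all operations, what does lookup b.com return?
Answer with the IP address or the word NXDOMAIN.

Answer: NXDOMAIN

Derivation:
Op 1: insert d.com -> 10.0.0.6 (expiry=0+1=1). clock=0
Op 2: tick 5 -> clock=5. purged={d.com}
Op 3: insert d.com -> 10.0.0.5 (expiry=5+1=6). clock=5
Op 4: insert c.com -> 10.0.0.1 (expiry=5+1=6). clock=5
Op 5: insert c.com -> 10.0.0.5 (expiry=5+1=6). clock=5
Op 6: tick 2 -> clock=7. purged={c.com,d.com}
Op 7: insert d.com -> 10.0.0.7 (expiry=7+1=8). clock=7
Op 8: tick 4 -> clock=11. purged={d.com}
Op 9: insert d.com -> 10.0.0.3 (expiry=11+2=13). clock=11
lookup b.com: not in cache (expired or never inserted)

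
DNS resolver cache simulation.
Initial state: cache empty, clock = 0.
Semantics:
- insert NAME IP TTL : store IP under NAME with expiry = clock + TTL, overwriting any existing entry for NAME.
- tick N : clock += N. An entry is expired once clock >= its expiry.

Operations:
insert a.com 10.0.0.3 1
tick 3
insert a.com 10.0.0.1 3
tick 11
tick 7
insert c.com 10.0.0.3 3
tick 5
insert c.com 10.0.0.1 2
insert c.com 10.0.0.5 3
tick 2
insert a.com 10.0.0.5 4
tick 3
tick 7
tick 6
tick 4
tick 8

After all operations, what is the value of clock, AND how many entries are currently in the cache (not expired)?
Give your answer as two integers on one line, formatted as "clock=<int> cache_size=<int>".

Op 1: insert a.com -> 10.0.0.3 (expiry=0+1=1). clock=0
Op 2: tick 3 -> clock=3. purged={a.com}
Op 3: insert a.com -> 10.0.0.1 (expiry=3+3=6). clock=3
Op 4: tick 11 -> clock=14. purged={a.com}
Op 5: tick 7 -> clock=21.
Op 6: insert c.com -> 10.0.0.3 (expiry=21+3=24). clock=21
Op 7: tick 5 -> clock=26. purged={c.com}
Op 8: insert c.com -> 10.0.0.1 (expiry=26+2=28). clock=26
Op 9: insert c.com -> 10.0.0.5 (expiry=26+3=29). clock=26
Op 10: tick 2 -> clock=28.
Op 11: insert a.com -> 10.0.0.5 (expiry=28+4=32). clock=28
Op 12: tick 3 -> clock=31. purged={c.com}
Op 13: tick 7 -> clock=38. purged={a.com}
Op 14: tick 6 -> clock=44.
Op 15: tick 4 -> clock=48.
Op 16: tick 8 -> clock=56.
Final clock = 56
Final cache (unexpired): {} -> size=0

Answer: clock=56 cache_size=0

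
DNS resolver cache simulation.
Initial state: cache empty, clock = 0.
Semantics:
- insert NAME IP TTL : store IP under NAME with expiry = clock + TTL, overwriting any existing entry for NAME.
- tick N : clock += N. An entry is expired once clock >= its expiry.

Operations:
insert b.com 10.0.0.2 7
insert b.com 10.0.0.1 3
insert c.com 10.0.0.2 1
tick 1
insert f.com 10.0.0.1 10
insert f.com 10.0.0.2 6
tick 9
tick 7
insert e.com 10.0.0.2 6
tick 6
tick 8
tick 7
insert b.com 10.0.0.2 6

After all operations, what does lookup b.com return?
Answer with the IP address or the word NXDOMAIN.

Answer: 10.0.0.2

Derivation:
Op 1: insert b.com -> 10.0.0.2 (expiry=0+7=7). clock=0
Op 2: insert b.com -> 10.0.0.1 (expiry=0+3=3). clock=0
Op 3: insert c.com -> 10.0.0.2 (expiry=0+1=1). clock=0
Op 4: tick 1 -> clock=1. purged={c.com}
Op 5: insert f.com -> 10.0.0.1 (expiry=1+10=11). clock=1
Op 6: insert f.com -> 10.0.0.2 (expiry=1+6=7). clock=1
Op 7: tick 9 -> clock=10. purged={b.com,f.com}
Op 8: tick 7 -> clock=17.
Op 9: insert e.com -> 10.0.0.2 (expiry=17+6=23). clock=17
Op 10: tick 6 -> clock=23. purged={e.com}
Op 11: tick 8 -> clock=31.
Op 12: tick 7 -> clock=38.
Op 13: insert b.com -> 10.0.0.2 (expiry=38+6=44). clock=38
lookup b.com: present, ip=10.0.0.2 expiry=44 > clock=38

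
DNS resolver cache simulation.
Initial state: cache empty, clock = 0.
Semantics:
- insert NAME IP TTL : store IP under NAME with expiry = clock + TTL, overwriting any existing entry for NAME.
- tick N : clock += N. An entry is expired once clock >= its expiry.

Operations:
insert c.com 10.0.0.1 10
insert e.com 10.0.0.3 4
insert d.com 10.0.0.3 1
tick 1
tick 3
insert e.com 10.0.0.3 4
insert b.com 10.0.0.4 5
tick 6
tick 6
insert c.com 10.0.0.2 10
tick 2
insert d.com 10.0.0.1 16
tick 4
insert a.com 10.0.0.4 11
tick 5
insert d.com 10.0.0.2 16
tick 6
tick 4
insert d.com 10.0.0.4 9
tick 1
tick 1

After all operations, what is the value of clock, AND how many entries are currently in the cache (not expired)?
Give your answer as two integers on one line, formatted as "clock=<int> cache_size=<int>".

Op 1: insert c.com -> 10.0.0.1 (expiry=0+10=10). clock=0
Op 2: insert e.com -> 10.0.0.3 (expiry=0+4=4). clock=0
Op 3: insert d.com -> 10.0.0.3 (expiry=0+1=1). clock=0
Op 4: tick 1 -> clock=1. purged={d.com}
Op 5: tick 3 -> clock=4. purged={e.com}
Op 6: insert e.com -> 10.0.0.3 (expiry=4+4=8). clock=4
Op 7: insert b.com -> 10.0.0.4 (expiry=4+5=9). clock=4
Op 8: tick 6 -> clock=10. purged={b.com,c.com,e.com}
Op 9: tick 6 -> clock=16.
Op 10: insert c.com -> 10.0.0.2 (expiry=16+10=26). clock=16
Op 11: tick 2 -> clock=18.
Op 12: insert d.com -> 10.0.0.1 (expiry=18+16=34). clock=18
Op 13: tick 4 -> clock=22.
Op 14: insert a.com -> 10.0.0.4 (expiry=22+11=33). clock=22
Op 15: tick 5 -> clock=27. purged={c.com}
Op 16: insert d.com -> 10.0.0.2 (expiry=27+16=43). clock=27
Op 17: tick 6 -> clock=33. purged={a.com}
Op 18: tick 4 -> clock=37.
Op 19: insert d.com -> 10.0.0.4 (expiry=37+9=46). clock=37
Op 20: tick 1 -> clock=38.
Op 21: tick 1 -> clock=39.
Final clock = 39
Final cache (unexpired): {d.com} -> size=1

Answer: clock=39 cache_size=1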